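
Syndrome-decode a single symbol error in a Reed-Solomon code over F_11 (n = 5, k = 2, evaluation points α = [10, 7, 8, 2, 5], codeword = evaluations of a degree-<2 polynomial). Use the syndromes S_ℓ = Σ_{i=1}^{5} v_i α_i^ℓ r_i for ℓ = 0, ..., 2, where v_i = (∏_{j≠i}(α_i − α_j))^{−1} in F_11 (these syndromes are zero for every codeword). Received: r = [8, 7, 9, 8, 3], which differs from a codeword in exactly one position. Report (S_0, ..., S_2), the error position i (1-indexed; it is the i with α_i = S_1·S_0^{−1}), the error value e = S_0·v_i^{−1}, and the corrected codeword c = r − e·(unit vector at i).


S = (8, 3, 8), error at position 1, error magnitude e = 6, c = [2, 7, 9, 8, 3].

Step 1: column multipliers v_i = (∏_{j≠i}(α_i − α_j))^{−1} mod 11.
  i = 1 (α = 10): (10−7)(10−8)(10−2)(10−5) = 3·2·8·5 = 240 ≡ 9, so v_1 = 9^{−1} = 5 (mod 11).
  i = 2 (α = 7): (7−10)(7−8)(7−2)(7−5) = (−3)·(−1)·5·2 = 30 ≡ 8, so v_2 = 8^{−1} = 7 (mod 11).
  i = 3 (α = 8): (8−10)(8−7)(8−2)(8−5) = (−2)·1·6·3 = −36 ≡ 8, so v_3 = 8^{−1} = 7 (mod 11).
  i = 4 (α = 2): (2−10)(2−7)(2−8)(2−5) = (−8)·(−5)·(−6)·(−3) = 720 ≡ 5, so v_4 = 5^{−1} = 9 (mod 11).
  i = 5 (α = 5): (5−10)(5−7)(5−8)(5−2) = (−5)·(−2)·(−3)·3 = −90 ≡ 9, so v_5 = 9^{−1} = 5 (mod 11).
  v = [5, 7, 7, 9, 5].
Step 2: syndromes of r = [8, 7, 9, 8, 3] (all sums mod 11).
  S_0 = Σ v_i r_i = 5·8 + 7·7 + 7·9 + 9·8 + 5·3 = 239 ≡ 8.
  S_1 = Σ v_i α_i r_i = 5·10·8 + 7·7·7 + 7·8·9 + 9·2·8 + 5·5·3 = 1466 ≡ 3.
  α_i^2 mod 11 = [1, 5, 9, 4, 3].
  S_2 = Σ v_i α_i^2 r_i = 5·1·8 + 7·5·7 + 7·9·9 + 9·4·8 + 5·3·3 = 1185 ≡ 8.
  S = (8, 3, 8) ≠ 0, so r is not a codeword (an error is present).
Step 3: locate the error. For a single error e at position i, S_ℓ = v_i·e·α_i^ℓ, so α_err = S_1/S_0.
  S_0^{−1} = 8^{−1} = 7 (mod 11), so α_err = 3·7 = 21 ≡ 10 = α_1. Error position i = 1.
  Consistency check: S_2/S_1 = 8·4 = 32 ≡ 10 = α_err ✓ (single-error assumption holds).
Step 4: error magnitude e = S_0/v_1 = S_0·∏_{j≠1}(α_1 − α_j) = 8·9 = 72 ≡ 6 (mod 11).
Step 5: correct position 1: c_1 = r_1 − e = 8 − 6 ≡ 2 (mod 11). Hence c = [2, 7, 9, 8, 3].
  Check: interpolating c through the α_i gives m(x) = 4 + 2·x (degree < 2) with m(α_i) = c_i for every i, so c is indeed a codeword.


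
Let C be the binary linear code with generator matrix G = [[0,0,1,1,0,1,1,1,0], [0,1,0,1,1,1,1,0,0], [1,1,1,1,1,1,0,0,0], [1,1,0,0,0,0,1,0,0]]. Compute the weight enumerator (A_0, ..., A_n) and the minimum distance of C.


Weight distribution: A_0 = 1, A_2 = 2, A_3 = 2, A_4 = 3, A_5 = 6, A_6 = 2. Minimum distance d = 2.

Enumerate all 2^4 = 16 messages m ∈ F_2^4.
For each, compute codeword c = mG in F_2^9, then tally its weight.
  m = 0000 → c = 000000000, weight = 0.
  m = 1000 → c = 001101110, weight = 5.
  m = 0100 → c = 010111100, weight = 5.
  m = 1100 → c = 011010010, weight = 4.
  m = 0010 → c = 111111000, weight = 6.
  m = 1010 → c = 110010110, weight = 5.
  m = 0110 → c = 101000100, weight = 3.
  m = 1110 → c = 100101010, weight = 4.
  m = 0001 → c = 110000100, weight = 3.
  m = 1001 → c = 111101010, weight = 6.
  m = 0101 → c = 100111000, weight = 4.
  m = 1101 → c = 101010110, weight = 5.
  m = 0011 → c = 001111100, weight = 5.
  m = 1011 → c = 000010010, weight = 2.
  m = 0111 → c = 011000000, weight = 2.
  m = 1111 → c = 010101110, weight = 5.
Tally weights:
  weight 0: 1 codewords.
  weight 2: 2 codewords.
  weight 3: 2 codewords.
  weight 4: 3 codewords.
  weight 5: 6 codewords.
  weight 6: 2 codewords.
Minimum distance d = smallest w > 0 with A_w > 0 = 2.
Sanity: Σ A_w = 16 = 2^4 = 16 ✓.


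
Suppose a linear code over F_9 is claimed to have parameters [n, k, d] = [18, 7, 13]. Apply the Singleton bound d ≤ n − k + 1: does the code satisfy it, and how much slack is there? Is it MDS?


Singleton RHS = n − k + 1 = 12, slack = -1, bound violated (no such code; not MDS).

Singleton bound: d ≤ n − k + 1.
Here n = 18, k = 7, so n − k + 1 = 12.
Given d = 13, check d ≤ 12: NO.
Slack = (n − k + 1) − d = -1.
The slack is negative: d = 13 exceeds n − k + 1 = 12 by 1, so the Singleton bound is violated and no linear [18, 7, 13]_9 code can exist. In particular it is not MDS (MDS requires d = n − k + 1 exactly).
Description: the claimed parameters are [18, 7, 13]_9; such a code would be impossible (violates the Singleton bound).


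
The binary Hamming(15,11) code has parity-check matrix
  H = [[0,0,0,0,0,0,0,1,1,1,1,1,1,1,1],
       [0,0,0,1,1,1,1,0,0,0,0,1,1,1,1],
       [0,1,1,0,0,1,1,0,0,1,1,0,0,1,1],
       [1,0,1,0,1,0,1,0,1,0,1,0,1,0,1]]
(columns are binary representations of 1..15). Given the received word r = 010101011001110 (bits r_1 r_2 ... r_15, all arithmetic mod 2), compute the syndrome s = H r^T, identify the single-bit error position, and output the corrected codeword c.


s = (1, 1, 1, 0)^T, error position = 14, corrected codeword c = 010101011001100

Compute s = H r^T mod 2 one row at a time:
  s_1 = 1 + 1 + 0 + 0 + 1 + 1 + 1 + 0 = 5 ≡ 1 (mod 2).
  s_2 = 1 + 0 + 1 + 0 + 1 + 1 + 1 + 0 = 5 ≡ 1 (mod 2).
  s_3 = 1 + 0 + 1 + 0 + 0 + 0 + 1 + 0 = 3 ≡ 1 (mod 2).
  s_4 = 0 + 0 + 0 + 0 + 1 + 0 + 1 + 0 = 2 ≡ 0 (mod 2).
s = (1, 1, 1, 0)^T — this equals column 14 of H (binary 1110), so error is at position 14.
Correct: flip bit 14 of r = 010101011001110 to get c = 010101011001100.


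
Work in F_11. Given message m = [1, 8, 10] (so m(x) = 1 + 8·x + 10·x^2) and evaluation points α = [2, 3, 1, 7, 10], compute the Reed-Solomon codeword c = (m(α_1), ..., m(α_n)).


c = [2, 5, 8, 8, 3]

Message polynomial: m(x) = 1 + 8·x + 10·x^2 (mod 11).
For each evaluation point α_i, compute m(α_i) mod 11:
  α_1 = 2: Horner steps 10 → 6 → 2, so m(2) = 2.
  α_2 = 3: Horner steps 10 → 5 → 5, so m(3) = 5.
  α_3 = 1: Horner steps 10 → 7 → 8, so m(1) = 8.
  α_4 = 7: Horner steps 10 → 1 → 8, so m(7) = 8.
  α_5 = 10: Horner steps 10 → 9 → 3, so m(10) = 3.
Codeword c = [2, 5, 8, 8, 3] ∈ F_11^5.


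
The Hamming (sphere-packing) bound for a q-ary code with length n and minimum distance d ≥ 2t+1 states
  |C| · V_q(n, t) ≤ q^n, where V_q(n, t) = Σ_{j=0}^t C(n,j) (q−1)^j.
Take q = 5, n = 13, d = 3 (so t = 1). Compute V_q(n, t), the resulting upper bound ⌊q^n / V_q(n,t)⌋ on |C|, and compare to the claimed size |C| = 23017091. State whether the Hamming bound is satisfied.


V_q(n, t) = 53, q^n = 1220703125, Hamming bound = 23032134, |C| = 23017091 ≤ bound (satisfied).

Step 1: Compute V_q(n, t) = Σ_{j=0}^1 C(n, j) (q−1)^j.
  j = 0: C(13,0)·(4)^0 = 1·1 = 1.
  j = 1: C(13,1)·(4)^1 = 13·4 = 52.
  V_q(n, t) = 1 + 52 = 53.
Step 2: q^n = 5^13 = 1220703125.
Step 3: Hamming bound ⌊q^n / V_q(n,t)⌋ = ⌊1220703125/53⌋ = 23032134.
Step 4: Compare |C| = 23017091 to 23032134: satisfied.
The claimed |C| lies below the Hamming bound.


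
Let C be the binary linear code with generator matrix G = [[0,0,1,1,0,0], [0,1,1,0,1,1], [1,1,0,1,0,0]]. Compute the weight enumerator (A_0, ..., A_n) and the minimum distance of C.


Weight distribution: A_0 = 1, A_2 = 1, A_3 = 3, A_4 = 2, A_5 = 1. Minimum distance d = 2.

Enumerate all 2^3 = 8 messages m ∈ F_2^3.
For each, compute codeword c = mG in F_2^6, then tally its weight.
  m = 000 → c = 000000, weight = 0.
  m = 100 → c = 001100, weight = 2.
  m = 010 → c = 011011, weight = 4.
  m = 110 → c = 010111, weight = 4.
  m = 001 → c = 110100, weight = 3.
  m = 101 → c = 111000, weight = 3.
  m = 011 → c = 101111, weight = 5.
  m = 111 → c = 100011, weight = 3.
Tally weights:
  weight 0: 1 codewords.
  weight 2: 1 codewords.
  weight 3: 3 codewords.
  weight 4: 2 codewords.
  weight 5: 1 codewords.
Minimum distance d = smallest w > 0 with A_w > 0 = 2.
Sanity: Σ A_w = 8 = 2^3 = 8 ✓.


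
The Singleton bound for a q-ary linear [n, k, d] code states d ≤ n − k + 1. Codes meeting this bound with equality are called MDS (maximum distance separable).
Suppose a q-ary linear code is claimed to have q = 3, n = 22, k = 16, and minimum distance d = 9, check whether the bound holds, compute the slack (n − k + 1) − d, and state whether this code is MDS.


Singleton RHS = n − k + 1 = 7, slack = -2, bound violated (no such code; not MDS).

Singleton bound: d ≤ n − k + 1.
Here n = 22, k = 16, so n − k + 1 = 7.
Given d = 9, check d ≤ 7: NO.
Slack = (n − k + 1) − d = -2.
The slack is negative: d = 9 exceeds n − k + 1 = 7 by 2, so the Singleton bound is violated and no linear [22, 16, 9]_3 code can exist. In particular it is not MDS (MDS requires d = n − k + 1 exactly).
Description: the claimed parameters are [22, 16, 9]_3; such a code would be impossible (violates the Singleton bound).


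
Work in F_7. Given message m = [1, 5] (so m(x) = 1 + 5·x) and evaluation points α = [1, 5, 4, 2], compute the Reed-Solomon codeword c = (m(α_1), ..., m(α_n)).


c = [6, 5, 0, 4]

Message polynomial: m(x) = 1 + 5·x (mod 7).
For each evaluation point α_i, compute m(α_i) mod 7:
  α_1 = 1: Horner steps 5 → 6, so m(1) = 6.
  α_2 = 5: Horner steps 5 → 5, so m(5) = 5.
  α_3 = 4: Horner steps 5 → 0, so m(4) = 0.
  α_4 = 2: Horner steps 5 → 4, so m(2) = 4.
Codeword c = [6, 5, 0, 4] ∈ F_7^4.


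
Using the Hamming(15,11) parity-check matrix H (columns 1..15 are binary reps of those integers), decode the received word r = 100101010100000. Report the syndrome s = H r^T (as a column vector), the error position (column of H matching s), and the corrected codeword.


s = (0, 0, 0, 1)^T, error position = 1, corrected codeword c = 000101010100000

Compute s = H r^T mod 2 one row at a time:
  s_1 = 1 + 0 + 1 + 0 + 0 + 0 + 0 + 0 = 2 ≡ 0 (mod 2).
  s_2 = 1 + 0 + 1 + 0 + 0 + 0 + 0 + 0 = 2 ≡ 0 (mod 2).
  s_3 = 0 + 0 + 1 + 0 + 1 + 0 + 0 + 0 = 2 ≡ 0 (mod 2).
  s_4 = 1 + 0 + 0 + 0 + 0 + 0 + 0 + 0 = 1 ≡ 1 (mod 2).
s = (0, 0, 0, 1)^T — this equals column 1 of H (binary 0001), so error is at position 1.
Correct: flip bit 1 of r = 100101010100000 to get c = 000101010100000.


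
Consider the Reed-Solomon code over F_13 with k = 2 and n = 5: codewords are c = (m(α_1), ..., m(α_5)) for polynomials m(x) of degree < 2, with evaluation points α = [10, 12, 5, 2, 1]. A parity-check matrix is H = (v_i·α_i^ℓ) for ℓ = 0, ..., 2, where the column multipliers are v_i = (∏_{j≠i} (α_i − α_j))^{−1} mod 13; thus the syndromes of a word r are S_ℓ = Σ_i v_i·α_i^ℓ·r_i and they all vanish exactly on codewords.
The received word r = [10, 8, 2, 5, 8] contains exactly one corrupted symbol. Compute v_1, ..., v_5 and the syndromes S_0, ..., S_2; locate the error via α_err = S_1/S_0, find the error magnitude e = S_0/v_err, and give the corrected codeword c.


S = (9, 9, 9), error at position 5, error magnitude e = 2, c = [10, 8, 2, 5, 6].

Step 1: column multipliers v_i = (∏_{j≠i}(α_i − α_j))^{−1} mod 13.
  i = 1 (α = 10): (10−12)(10−5)(10−2)(10−1) = (−2)·5·8·9 = −720 ≡ 8, so v_1 = 8^{−1} = 5 (mod 13).
  i = 2 (α = 12): (12−10)(12−5)(12−2)(12−1) = 2·7·10·11 = 1540 ≡ 6, so v_2 = 6^{−1} = 11 (mod 13).
  i = 3 (α = 5): (5−10)(5−12)(5−2)(5−1) = (−5)·(−7)·3·4 = 420 ≡ 4, so v_3 = 4^{−1} = 10 (mod 13).
  i = 4 (α = 2): (2−10)(2−12)(2−5)(2−1) = (−8)·(−10)·(−3)·1 = −240 ≡ 7, so v_4 = 7^{−1} = 2 (mod 13).
  i = 5 (α = 1): (1−10)(1−12)(1−5)(1−2) = (−9)·(−11)·(−4)·(−1) = 396 ≡ 6, so v_5 = 6^{−1} = 11 (mod 13).
  v = [5, 11, 10, 2, 11].
Step 2: syndromes of r = [10, 8, 2, 5, 8] (all sums mod 13).
  S_0 = Σ v_i r_i = 5·10 + 11·8 + 10·2 + 2·5 + 11·8 = 256 ≡ 9.
  S_1 = Σ v_i α_i r_i = 5·10·10 + 11·12·8 + 10·5·2 + 2·2·5 + 11·1·8 = 1764 ≡ 9.
  α_i^2 mod 13 = [9, 1, 12, 4, 1].
  S_2 = Σ v_i α_i^2 r_i = 5·9·10 + 11·1·8 + 10·12·2 + 2·4·5 + 11·1·8 = 906 ≡ 9.
  S = (9, 9, 9) ≠ 0, so r is not a codeword (an error is present).
Step 3: locate the error. For a single error e at position i, S_ℓ = v_i·e·α_i^ℓ, so α_err = S_1/S_0.
  S_0^{−1} = 9^{−1} = 3 (mod 13), so α_err = 9·3 = 27 ≡ 1 = α_5. Error position i = 5.
  Consistency check: S_2/S_1 = 9·3 = 27 ≡ 1 = α_err ✓ (single-error assumption holds).
Step 4: error magnitude e = S_0/v_5 = S_0·∏_{j≠5}(α_5 − α_j) = 9·6 = 54 ≡ 2 (mod 13).
Step 5: correct position 5: c_5 = r_5 − e = 8 − 2 ≡ 6 (mod 13). Hence c = [10, 8, 2, 5, 6].
  Check: interpolating c through the α_i gives m(x) = 7 + 12·x (degree < 2) with m(α_i) = c_i for every i, so c is indeed a codeword.


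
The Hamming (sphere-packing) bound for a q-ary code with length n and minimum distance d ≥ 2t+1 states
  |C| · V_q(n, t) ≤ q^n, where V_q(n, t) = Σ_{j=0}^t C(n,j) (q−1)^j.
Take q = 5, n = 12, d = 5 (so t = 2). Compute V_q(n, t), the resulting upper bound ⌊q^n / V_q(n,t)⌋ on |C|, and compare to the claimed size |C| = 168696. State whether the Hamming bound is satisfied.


V_q(n, t) = 1105, q^n = 244140625, Hamming bound = 220941, |C| = 168696 ≤ bound (satisfied).

Step 1: Compute V_q(n, t) = Σ_{j=0}^2 C(n, j) (q−1)^j.
  j = 0: C(12,0)·(4)^0 = 1·1 = 1.
  j = 1: C(12,1)·(4)^1 = 12·4 = 48.
  j = 2: C(12,2)·(4)^2 = 66·16 = 1056.
  V_q(n, t) = 1 + 48 + 1056 = 1105.
Step 2: q^n = 5^12 = 244140625.
Step 3: Hamming bound ⌊q^n / V_q(n,t)⌋ = ⌊244140625/1105⌋ = 220941.
Step 4: Compare |C| = 168696 to 220941: satisfied.
The claimed |C| lies below the Hamming bound.


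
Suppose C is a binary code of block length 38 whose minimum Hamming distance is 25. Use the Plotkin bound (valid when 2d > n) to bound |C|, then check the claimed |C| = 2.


Plotkin bound M ≤ 4; given |C| = 2 ≤ bound (satisfied).

Check applicability: 2d = 50, n = 38.
2d − n = 12 > 0, so Plotkin applies.
Compute d/(2d−n) = 25/12 ≈ 2.0833.
⌊d/(2d−n)⌋ = 2.
Plotkin bound: M ≤ 2·2 = 4.
Given |C| = 2, check: satisfied.
This |C| is below the Plotkin bound.


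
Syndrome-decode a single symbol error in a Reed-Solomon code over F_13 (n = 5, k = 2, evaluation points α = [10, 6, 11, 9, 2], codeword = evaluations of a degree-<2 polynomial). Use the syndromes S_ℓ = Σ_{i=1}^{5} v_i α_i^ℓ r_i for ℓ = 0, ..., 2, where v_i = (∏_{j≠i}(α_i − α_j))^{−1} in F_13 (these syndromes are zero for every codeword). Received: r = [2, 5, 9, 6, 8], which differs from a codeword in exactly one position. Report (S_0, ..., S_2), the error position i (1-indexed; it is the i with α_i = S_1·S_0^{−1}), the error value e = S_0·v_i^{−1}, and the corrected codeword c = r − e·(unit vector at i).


S = (2, 9, 8), error at position 3, error magnitude e = 11, c = [2, 5, 11, 6, 8].

Step 1: column multipliers v_i = (∏_{j≠i}(α_i − α_j))^{−1} mod 13.
  i = 1 (α = 10): (10−6)(10−11)(10−9)(10−2) = 4·(−1)·1·8 = −32 ≡ 7, so v_1 = 7^{−1} = 2 (mod 13).
  i = 2 (α = 6): (6−10)(6−11)(6−9)(6−2) = (−4)·(−5)·(−3)·4 = −240 ≡ 7, so v_2 = 7^{−1} = 2 (mod 13).
  i = 3 (α = 11): (11−10)(11−6)(11−9)(11−2) = 1·5·2·9 = 90 ≡ 12, so v_3 = 12^{−1} = 12 (mod 13).
  i = 4 (α = 9): (9−10)(9−6)(9−11)(9−2) = (−1)·3·(−2)·7 = 42 ≡ 3, so v_4 = 3^{−1} = 9 (mod 13).
  i = 5 (α = 2): (2−10)(2−6)(2−11)(2−9) = (−8)·(−4)·(−9)·(−7) = 2016 ≡ 1, so v_5 = 1^{−1} = 1 (mod 13).
  v = [2, 2, 12, 9, 1].
Step 2: syndromes of r = [2, 5, 9, 6, 8] (all sums mod 13).
  S_0 = Σ v_i r_i = 2·2 + 2·5 + 12·9 + 9·6 + 1·8 = 184 ≡ 2.
  S_1 = Σ v_i α_i r_i = 2·10·2 + 2·6·5 + 12·11·9 + 9·9·6 + 1·2·8 = 1790 ≡ 9.
  α_i^2 mod 13 = [9, 10, 4, 3, 4].
  S_2 = Σ v_i α_i^2 r_i = 2·9·2 + 2·10·5 + 12·4·9 + 9·3·6 + 1·4·8 = 762 ≡ 8.
  S = (2, 9, 8) ≠ 0, so r is not a codeword (an error is present).
Step 3: locate the error. For a single error e at position i, S_ℓ = v_i·e·α_i^ℓ, so α_err = S_1/S_0.
  S_0^{−1} = 2^{−1} = 7 (mod 13), so α_err = 9·7 = 63 ≡ 11 = α_3. Error position i = 3.
  Consistency check: S_2/S_1 = 8·3 = 24 ≡ 11 = α_err ✓ (single-error assumption holds).
Step 4: error magnitude e = S_0/v_3 = S_0·∏_{j≠3}(α_3 − α_j) = 2·12 = 24 ≡ 11 (mod 13).
Step 5: correct position 3: c_3 = r_3 − e = 9 − 11 ≡ 11 (mod 13). Hence c = [2, 5, 11, 6, 8].
  Check: interpolating c through the α_i gives m(x) = 3 + 9·x (degree < 2) with m(α_i) = c_i for every i, so c is indeed a codeword.


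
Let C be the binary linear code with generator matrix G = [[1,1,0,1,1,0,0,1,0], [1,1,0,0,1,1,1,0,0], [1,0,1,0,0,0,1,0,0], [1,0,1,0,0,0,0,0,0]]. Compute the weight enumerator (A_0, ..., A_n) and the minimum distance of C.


Weight distribution: A_0 = 1, A_1 = 1, A_2 = 1, A_3 = 2, A_4 = 3, A_5 = 5, A_6 = 3. Minimum distance d = 1.

Enumerate all 2^4 = 16 messages m ∈ F_2^4.
For each, compute codeword c = mG in F_2^9, then tally its weight.
  m = 0000 → c = 000000000, weight = 0.
  m = 1000 → c = 110110010, weight = 5.
  m = 0100 → c = 110011100, weight = 5.
  m = 1100 → c = 000101110, weight = 4.
  m = 0010 → c = 101000100, weight = 3.
  m = 1010 → c = 011110110, weight = 6.
  m = 0110 → c = 011011000, weight = 4.
  m = 1110 → c = 101101010, weight = 5.
  m = 0001 → c = 101000000, weight = 2.
  m = 1001 → c = 011110010, weight = 5.
  m = 0101 → c = 011011100, weight = 5.
  m = 1101 → c = 101101110, weight = 6.
  m = 0011 → c = 000000100, weight = 1.
  m = 1011 → c = 110110110, weight = 6.
  m = 0111 → c = 110011000, weight = 4.
  m = 1111 → c = 000101010, weight = 3.
Tally weights:
  weight 0: 1 codewords.
  weight 1: 1 codewords.
  weight 2: 1 codewords.
  weight 3: 2 codewords.
  weight 4: 3 codewords.
  weight 5: 5 codewords.
  weight 6: 3 codewords.
Minimum distance d = smallest w > 0 with A_w > 0 = 1.
Sanity: Σ A_w = 16 = 2^4 = 16 ✓.


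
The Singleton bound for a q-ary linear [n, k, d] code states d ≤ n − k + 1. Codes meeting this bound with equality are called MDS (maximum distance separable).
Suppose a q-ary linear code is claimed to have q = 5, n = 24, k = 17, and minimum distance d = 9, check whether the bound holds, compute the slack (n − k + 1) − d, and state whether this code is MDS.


Singleton RHS = n − k + 1 = 8, slack = -1, bound violated (no such code; not MDS).

Singleton bound: d ≤ n − k + 1.
Here n = 24, k = 17, so n − k + 1 = 8.
Given d = 9, check d ≤ 8: NO.
Slack = (n − k + 1) − d = -1.
The slack is negative: d = 9 exceeds n − k + 1 = 8 by 1, so the Singleton bound is violated and no linear [24, 17, 9]_5 code can exist. In particular it is not MDS (MDS requires d = n − k + 1 exactly).
Description: the claimed parameters are [24, 17, 9]_5; such a code would be impossible (violates the Singleton bound).


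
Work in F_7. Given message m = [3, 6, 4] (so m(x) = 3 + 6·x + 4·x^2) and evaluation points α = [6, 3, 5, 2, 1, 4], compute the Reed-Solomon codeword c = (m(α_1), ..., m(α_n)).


c = [1, 1, 0, 3, 6, 0]

Message polynomial: m(x) = 3 + 6·x + 4·x^2 (mod 7).
For each evaluation point α_i, compute m(α_i) mod 7:
  α_1 = 6: Horner steps 4 → 2 → 1, so m(6) = 1.
  α_2 = 3: Horner steps 4 → 4 → 1, so m(3) = 1.
  α_3 = 5: Horner steps 4 → 5 → 0, so m(5) = 0.
  α_4 = 2: Horner steps 4 → 0 → 3, so m(2) = 3.
  α_5 = 1: Horner steps 4 → 3 → 6, so m(1) = 6.
  α_6 = 4: Horner steps 4 → 1 → 0, so m(4) = 0.
Codeword c = [1, 1, 0, 3, 6, 0] ∈ F_7^6.


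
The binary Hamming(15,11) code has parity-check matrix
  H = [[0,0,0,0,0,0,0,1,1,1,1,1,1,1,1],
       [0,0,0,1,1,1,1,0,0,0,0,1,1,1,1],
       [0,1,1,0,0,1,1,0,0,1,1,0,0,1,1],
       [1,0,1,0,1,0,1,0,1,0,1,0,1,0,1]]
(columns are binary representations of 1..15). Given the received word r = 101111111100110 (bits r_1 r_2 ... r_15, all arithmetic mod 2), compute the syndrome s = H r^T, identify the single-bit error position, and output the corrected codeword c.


s = (1, 0, 1, 0)^T, error position = 10, corrected codeword c = 101111111000110

Compute s = H r^T mod 2 one row at a time:
  s_1 = 1 + 1 + 1 + 0 + 0 + 1 + 1 + 0 = 5 ≡ 1 (mod 2).
  s_2 = 1 + 1 + 1 + 1 + 0 + 1 + 1 + 0 = 6 ≡ 0 (mod 2).
  s_3 = 0 + 1 + 1 + 1 + 1 + 0 + 1 + 0 = 5 ≡ 1 (mod 2).
  s_4 = 1 + 1 + 1 + 1 + 1 + 0 + 1 + 0 = 6 ≡ 0 (mod 2).
s = (1, 0, 1, 0)^T — this equals column 10 of H (binary 1010), so error is at position 10.
Correct: flip bit 10 of r = 101111111100110 to get c = 101111111000110.


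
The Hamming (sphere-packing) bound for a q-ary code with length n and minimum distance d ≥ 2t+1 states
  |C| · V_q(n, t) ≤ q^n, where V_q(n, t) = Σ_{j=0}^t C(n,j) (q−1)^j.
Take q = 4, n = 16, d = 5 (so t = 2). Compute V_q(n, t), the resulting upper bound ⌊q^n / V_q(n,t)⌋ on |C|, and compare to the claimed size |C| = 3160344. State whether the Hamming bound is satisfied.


V_q(n, t) = 1129, q^n = 4294967296, Hamming bound = 3804222, |C| = 3160344 ≤ bound (satisfied).

Step 1: Compute V_q(n, t) = Σ_{j=0}^2 C(n, j) (q−1)^j.
  j = 0: C(16,0)·(3)^0 = 1·1 = 1.
  j = 1: C(16,1)·(3)^1 = 16·3 = 48.
  j = 2: C(16,2)·(3)^2 = 120·9 = 1080.
  V_q(n, t) = 1 + 48 + 1080 = 1129.
Step 2: q^n = 4^16 = 4294967296.
Step 3: Hamming bound ⌊q^n / V_q(n,t)⌋ = ⌊4294967296/1129⌋ = 3804222.
Step 4: Compare |C| = 3160344 to 3804222: satisfied.
The claimed |C| lies below the Hamming bound.


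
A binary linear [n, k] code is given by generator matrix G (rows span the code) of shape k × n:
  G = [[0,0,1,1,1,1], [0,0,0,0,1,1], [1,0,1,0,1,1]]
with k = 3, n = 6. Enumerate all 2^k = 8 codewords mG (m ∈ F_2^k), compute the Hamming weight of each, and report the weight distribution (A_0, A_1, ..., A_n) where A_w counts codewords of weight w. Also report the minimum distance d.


Weight distribution: A_0 = 1, A_2 = 4, A_4 = 3. Minimum distance d = 2.

Enumerate all 2^3 = 8 messages m ∈ F_2^3.
For each, compute codeword c = mG in F_2^6, then tally its weight.
  m = 000 → c = 000000, weight = 0.
  m = 100 → c = 001111, weight = 4.
  m = 010 → c = 000011, weight = 2.
  m = 110 → c = 001100, weight = 2.
  m = 001 → c = 101011, weight = 4.
  m = 101 → c = 100100, weight = 2.
  m = 011 → c = 101000, weight = 2.
  m = 111 → c = 100111, weight = 4.
Tally weights:
  weight 0: 1 codewords.
  weight 2: 4 codewords.
  weight 4: 3 codewords.
Minimum distance d = smallest w > 0 with A_w > 0 = 2.
Sanity: Σ A_w = 8 = 2^3 = 8 ✓.


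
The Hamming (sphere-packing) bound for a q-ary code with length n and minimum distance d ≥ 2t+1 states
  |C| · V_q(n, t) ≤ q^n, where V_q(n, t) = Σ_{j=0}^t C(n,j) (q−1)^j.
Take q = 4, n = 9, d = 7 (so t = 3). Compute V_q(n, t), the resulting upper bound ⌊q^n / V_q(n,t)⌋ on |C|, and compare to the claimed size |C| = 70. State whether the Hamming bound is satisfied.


V_q(n, t) = 2620, q^n = 262144, Hamming bound = 100, |C| = 70 ≤ bound (satisfied).

Step 1: Compute V_q(n, t) = Σ_{j=0}^3 C(n, j) (q−1)^j.
  j = 0: C(9,0)·(3)^0 = 1·1 = 1.
  j = 1: C(9,1)·(3)^1 = 9·3 = 27.
  j = 2: C(9,2)·(3)^2 = 36·9 = 324.
  j = 3: C(9,3)·(3)^3 = 84·27 = 2268.
  V_q(n, t) = 1 + 27 + 324 + 2268 = 2620.
Step 2: q^n = 4^9 = 262144.
Step 3: Hamming bound ⌊q^n / V_q(n,t)⌋ = ⌊262144/2620⌋ = 100.
Step 4: Compare |C| = 70 to 100: satisfied.
The claimed |C| lies below the Hamming bound.


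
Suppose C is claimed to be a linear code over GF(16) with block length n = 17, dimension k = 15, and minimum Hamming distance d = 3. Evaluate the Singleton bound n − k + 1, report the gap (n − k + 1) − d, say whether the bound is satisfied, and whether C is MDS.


Singleton RHS = n − k + 1 = 3, slack = 0, bound satisfied, MDS.

Singleton bound: d ≤ n − k + 1.
Here n = 17, k = 15, so n − k + 1 = 3.
Given d = 3, check d ≤ 3: YES.
Slack = (n − k + 1) − d = 0.
The code is MDS (slack = 0).
Description: the claimed parameters are [17, 15, 3]_16; such a code would be MDS (meets Singleton bound).


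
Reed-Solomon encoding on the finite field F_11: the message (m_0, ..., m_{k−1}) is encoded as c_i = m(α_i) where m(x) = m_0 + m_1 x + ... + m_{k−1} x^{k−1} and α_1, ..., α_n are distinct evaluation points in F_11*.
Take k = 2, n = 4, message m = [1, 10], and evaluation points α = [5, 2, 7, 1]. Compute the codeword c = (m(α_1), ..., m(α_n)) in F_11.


c = [7, 10, 5, 0]

Message polynomial: m(x) = 1 + 10·x (mod 11).
For each evaluation point α_i, compute m(α_i) mod 11:
  α_1 = 5: Horner steps 10 → 7, so m(5) = 7.
  α_2 = 2: Horner steps 10 → 10, so m(2) = 10.
  α_3 = 7: Horner steps 10 → 5, so m(7) = 5.
  α_4 = 1: Horner steps 10 → 0, so m(1) = 0.
Codeword c = [7, 10, 5, 0] ∈ F_11^4.


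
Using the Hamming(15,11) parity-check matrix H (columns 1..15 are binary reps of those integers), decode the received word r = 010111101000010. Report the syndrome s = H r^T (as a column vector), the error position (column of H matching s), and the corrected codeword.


s = (0, 1, 0, 1)^T, error position = 5, corrected codeword c = 010101101000010

Compute s = H r^T mod 2 one row at a time:
  s_1 = 0 + 1 + 0 + 0 + 0 + 0 + 1 + 0 = 2 ≡ 0 (mod 2).
  s_2 = 1 + 1 + 1 + 1 + 0 + 0 + 1 + 0 = 5 ≡ 1 (mod 2).
  s_3 = 1 + 0 + 1 + 1 + 0 + 0 + 1 + 0 = 4 ≡ 0 (mod 2).
  s_4 = 0 + 0 + 1 + 1 + 1 + 0 + 0 + 0 = 3 ≡ 1 (mod 2).
s = (0, 1, 0, 1)^T — this equals column 5 of H (binary 0101), so error is at position 5.
Correct: flip bit 5 of r = 010111101000010 to get c = 010101101000010.


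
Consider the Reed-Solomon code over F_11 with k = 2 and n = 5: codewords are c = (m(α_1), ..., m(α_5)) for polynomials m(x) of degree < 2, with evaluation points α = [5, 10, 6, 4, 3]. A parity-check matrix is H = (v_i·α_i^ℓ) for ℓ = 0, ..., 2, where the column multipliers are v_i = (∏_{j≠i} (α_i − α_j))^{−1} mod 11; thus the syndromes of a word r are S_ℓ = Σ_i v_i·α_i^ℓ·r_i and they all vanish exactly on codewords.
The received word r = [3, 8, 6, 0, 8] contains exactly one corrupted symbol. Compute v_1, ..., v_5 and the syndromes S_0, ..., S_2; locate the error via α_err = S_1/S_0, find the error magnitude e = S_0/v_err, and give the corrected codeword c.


S = (3, 8, 3), error at position 2, error magnitude e = 1, c = [3, 7, 6, 0, 8].

Step 1: column multipliers v_i = (∏_{j≠i}(α_i − α_j))^{−1} mod 11.
  i = 1 (α = 5): (5−10)(5−6)(5−4)(5−3) = (−5)·(−1)·1·2 = 10 ≡ 10, so v_1 = 10^{−1} = 10 (mod 11).
  i = 2 (α = 10): (10−5)(10−6)(10−4)(10−3) = 5·4·6·7 = 840 ≡ 4, so v_2 = 4^{−1} = 3 (mod 11).
  i = 3 (α = 6): (6−5)(6−10)(6−4)(6−3) = 1·(−4)·2·3 = −24 ≡ 9, so v_3 = 9^{−1} = 5 (mod 11).
  i = 4 (α = 4): (4−5)(4−10)(4−6)(4−3) = (−1)·(−6)·(−2)·1 = −12 ≡ 10, so v_4 = 10^{−1} = 10 (mod 11).
  i = 5 (α = 3): (3−5)(3−10)(3−6)(3−4) = (−2)·(−7)·(−3)·(−1) = 42 ≡ 9, so v_5 = 9^{−1} = 5 (mod 11).
  v = [10, 3, 5, 10, 5].
Step 2: syndromes of r = [3, 8, 6, 0, 8] (all sums mod 11).
  S_0 = Σ v_i r_i = 10·3 + 3·8 + 5·6 + 10·0 + 5·8 = 124 ≡ 3.
  S_1 = Σ v_i α_i r_i = 10·5·3 + 3·10·8 + 5·6·6 + 10·4·0 + 5·3·8 = 690 ≡ 8.
  α_i^2 mod 11 = [3, 1, 3, 5, 9].
  S_2 = Σ v_i α_i^2 r_i = 10·3·3 + 3·1·8 + 5·3·6 + 10·5·0 + 5·9·8 = 564 ≡ 3.
  S = (3, 8, 3) ≠ 0, so r is not a codeword (an error is present).
Step 3: locate the error. For a single error e at position i, S_ℓ = v_i·e·α_i^ℓ, so α_err = S_1/S_0.
  S_0^{−1} = 3^{−1} = 4 (mod 11), so α_err = 8·4 = 32 ≡ 10 = α_2. Error position i = 2.
  Consistency check: S_2/S_1 = 3·7 = 21 ≡ 10 = α_err ✓ (single-error assumption holds).
Step 4: error magnitude e = S_0/v_2 = S_0·∏_{j≠2}(α_2 − α_j) = 3·4 = 12 ≡ 1 (mod 11).
Step 5: correct position 2: c_2 = r_2 − e = 8 − 1 ≡ 7 (mod 11). Hence c = [3, 7, 6, 0, 8].
  Check: interpolating c through the α_i gives m(x) = 10 + 3·x (degree < 2) with m(α_i) = c_i for every i, so c is indeed a codeword.


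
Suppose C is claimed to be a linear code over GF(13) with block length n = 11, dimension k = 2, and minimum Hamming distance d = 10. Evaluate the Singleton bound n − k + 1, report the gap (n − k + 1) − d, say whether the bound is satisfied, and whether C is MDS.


Singleton RHS = n − k + 1 = 10, slack = 0, bound satisfied, MDS.

Singleton bound: d ≤ n − k + 1.
Here n = 11, k = 2, so n − k + 1 = 10.
Given d = 10, check d ≤ 10: YES.
Slack = (n − k + 1) − d = 0.
The code is MDS (slack = 0).
Description: the claimed parameters are [11, 2, 10]_13; such a code would be MDS (meets Singleton bound).


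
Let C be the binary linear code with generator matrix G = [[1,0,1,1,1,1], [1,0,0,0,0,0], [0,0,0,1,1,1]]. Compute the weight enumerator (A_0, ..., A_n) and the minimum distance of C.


Weight distribution: A_0 = 1, A_1 = 2, A_2 = 1, A_3 = 1, A_4 = 2, A_5 = 1. Minimum distance d = 1.

Enumerate all 2^3 = 8 messages m ∈ F_2^3.
For each, compute codeword c = mG in F_2^6, then tally its weight.
  m = 000 → c = 000000, weight = 0.
  m = 100 → c = 101111, weight = 5.
  m = 010 → c = 100000, weight = 1.
  m = 110 → c = 001111, weight = 4.
  m = 001 → c = 000111, weight = 3.
  m = 101 → c = 101000, weight = 2.
  m = 011 → c = 100111, weight = 4.
  m = 111 → c = 001000, weight = 1.
Tally weights:
  weight 0: 1 codewords.
  weight 1: 2 codewords.
  weight 2: 1 codewords.
  weight 3: 1 codewords.
  weight 4: 2 codewords.
  weight 5: 1 codewords.
Minimum distance d = smallest w > 0 with A_w > 0 = 1.
Sanity: Σ A_w = 8 = 2^3 = 8 ✓.


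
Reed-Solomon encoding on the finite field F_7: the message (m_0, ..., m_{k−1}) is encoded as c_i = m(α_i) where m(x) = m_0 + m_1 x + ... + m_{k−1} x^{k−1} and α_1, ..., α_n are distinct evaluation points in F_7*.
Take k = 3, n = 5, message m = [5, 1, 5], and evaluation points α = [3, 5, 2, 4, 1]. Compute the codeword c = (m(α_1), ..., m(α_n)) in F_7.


c = [4, 2, 6, 5, 4]

Message polynomial: m(x) = 5 + 1·x + 5·x^2 (mod 7).
For each evaluation point α_i, compute m(α_i) mod 7:
  α_1 = 3: Horner steps 5 → 2 → 4, so m(3) = 4.
  α_2 = 5: Horner steps 5 → 5 → 2, so m(5) = 2.
  α_3 = 2: Horner steps 5 → 4 → 6, so m(2) = 6.
  α_4 = 4: Horner steps 5 → 0 → 5, so m(4) = 5.
  α_5 = 1: Horner steps 5 → 6 → 4, so m(1) = 4.
Codeword c = [4, 2, 6, 5, 4] ∈ F_7^5.


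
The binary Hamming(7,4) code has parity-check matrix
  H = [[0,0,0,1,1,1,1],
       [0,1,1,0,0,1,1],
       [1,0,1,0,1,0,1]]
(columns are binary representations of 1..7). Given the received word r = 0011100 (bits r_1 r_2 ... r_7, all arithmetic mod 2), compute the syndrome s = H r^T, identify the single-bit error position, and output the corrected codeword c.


s = (0, 1, 0)^T, error position = 2, corrected codeword c = 0111100

Compute s = H r^T mod 2 one row at a time:
  s_1 = 1 + 1 + 0 + 0 = 2 ≡ 0 (mod 2).
  s_2 = 0 + 1 + 0 + 0 = 1 ≡ 1 (mod 2).
  s_3 = 0 + 1 + 1 + 0 = 2 ≡ 0 (mod 2).
s = (0, 1, 0)^T — this equals column 2 of H (binary 010), so error is at position 2.
Correct: flip bit 2 of r = 0011100 to get c = 0111100.


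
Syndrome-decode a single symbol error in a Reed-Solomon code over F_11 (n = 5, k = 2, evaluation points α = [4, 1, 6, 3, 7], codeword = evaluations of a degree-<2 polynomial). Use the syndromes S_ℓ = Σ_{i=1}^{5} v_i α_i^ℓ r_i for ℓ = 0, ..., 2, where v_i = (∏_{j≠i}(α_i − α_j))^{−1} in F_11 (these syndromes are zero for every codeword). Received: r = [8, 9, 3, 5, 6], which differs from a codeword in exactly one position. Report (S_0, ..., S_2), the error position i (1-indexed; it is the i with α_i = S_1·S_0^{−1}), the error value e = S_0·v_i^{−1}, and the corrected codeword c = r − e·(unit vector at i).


S = (8, 8, 8), error at position 2, error magnitude e = 10, c = [8, 10, 3, 5, 6].

Step 1: column multipliers v_i = (∏_{j≠i}(α_i − α_j))^{−1} mod 11.
  i = 1 (α = 4): (4−1)(4−6)(4−3)(4−7) = 3·(−2)·1·(−3) = 18 ≡ 7, so v_1 = 7^{−1} = 8 (mod 11).
  i = 2 (α = 1): (1−4)(1−6)(1−3)(1−7) = (−3)·(−5)·(−2)·(−6) = 180 ≡ 4, so v_2 = 4^{−1} = 3 (mod 11).
  i = 3 (α = 6): (6−4)(6−1)(6−3)(6−7) = 2·5·3·(−1) = −30 ≡ 3, so v_3 = 3^{−1} = 4 (mod 11).
  i = 4 (α = 3): (3−4)(3−1)(3−6)(3−7) = (−1)·2·(−3)·(−4) = −24 ≡ 9, so v_4 = 9^{−1} = 5 (mod 11).
  i = 5 (α = 7): (7−4)(7−1)(7−6)(7−3) = 3·6·1·4 = 72 ≡ 6, so v_5 = 6^{−1} = 2 (mod 11).
  v = [8, 3, 4, 5, 2].
Step 2: syndromes of r = [8, 9, 3, 5, 6] (all sums mod 11).
  S_0 = Σ v_i r_i = 8·8 + 3·9 + 4·3 + 5·5 + 2·6 = 140 ≡ 8.
  S_1 = Σ v_i α_i r_i = 8·4·8 + 3·1·9 + 4·6·3 + 5·3·5 + 2·7·6 = 514 ≡ 8.
  α_i^2 mod 11 = [5, 1, 3, 9, 5].
  S_2 = Σ v_i α_i^2 r_i = 8·5·8 + 3·1·9 + 4·3·3 + 5·9·5 + 2·5·6 = 668 ≡ 8.
  S = (8, 8, 8) ≠ 0, so r is not a codeword (an error is present).
Step 3: locate the error. For a single error e at position i, S_ℓ = v_i·e·α_i^ℓ, so α_err = S_1/S_0.
  S_0^{−1} = 8^{−1} = 7 (mod 11), so α_err = 8·7 = 56 ≡ 1 = α_2. Error position i = 2.
  Consistency check: S_2/S_1 = 8·7 = 56 ≡ 1 = α_err ✓ (single-error assumption holds).
Step 4: error magnitude e = S_0/v_2 = S_0·∏_{j≠2}(α_2 − α_j) = 8·4 = 32 ≡ 10 (mod 11).
Step 5: correct position 2: c_2 = r_2 − e = 9 − 10 ≡ 10 (mod 11). Hence c = [8, 10, 3, 5, 6].
  Check: interpolating c through the α_i gives m(x) = 7 + 3·x (degree < 2) with m(α_i) = c_i for every i, so c is indeed a codeword.


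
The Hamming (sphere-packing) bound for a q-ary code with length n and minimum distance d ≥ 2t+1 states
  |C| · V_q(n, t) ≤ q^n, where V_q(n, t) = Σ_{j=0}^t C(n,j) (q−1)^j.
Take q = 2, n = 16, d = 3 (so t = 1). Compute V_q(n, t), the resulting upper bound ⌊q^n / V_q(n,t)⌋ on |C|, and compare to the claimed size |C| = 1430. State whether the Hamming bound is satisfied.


V_q(n, t) = 17, q^n = 65536, Hamming bound = 3855, |C| = 1430 ≤ bound (satisfied).

Step 1: Compute V_q(n, t) = Σ_{j=0}^1 C(n, j) (q−1)^j.
  j = 0: C(16,0)·(1)^0 = 1·1 = 1.
  j = 1: C(16,1)·(1)^1 = 16·1 = 16.
  V_q(n, t) = 1 + 16 = 17.
Step 2: q^n = 2^16 = 65536.
Step 3: Hamming bound ⌊q^n / V_q(n,t)⌋ = ⌊65536/17⌋ = 3855.
Step 4: Compare |C| = 1430 to 3855: satisfied.
The claimed |C| lies below the Hamming bound.


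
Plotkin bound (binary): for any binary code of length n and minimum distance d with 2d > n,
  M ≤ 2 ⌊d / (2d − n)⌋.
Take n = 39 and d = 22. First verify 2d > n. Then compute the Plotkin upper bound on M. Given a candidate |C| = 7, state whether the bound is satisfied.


Plotkin bound M ≤ 8; given |C| = 7 ≤ bound (satisfied).

Check applicability: 2d = 44, n = 39.
2d − n = 5 > 0, so Plotkin applies.
Compute d/(2d−n) = 22/5 ≈ 4.4000.
⌊d/(2d−n)⌋ = 4.
Plotkin bound: M ≤ 2·4 = 8.
Given |C| = 7, check: satisfied.
This |C| is below the Plotkin bound.


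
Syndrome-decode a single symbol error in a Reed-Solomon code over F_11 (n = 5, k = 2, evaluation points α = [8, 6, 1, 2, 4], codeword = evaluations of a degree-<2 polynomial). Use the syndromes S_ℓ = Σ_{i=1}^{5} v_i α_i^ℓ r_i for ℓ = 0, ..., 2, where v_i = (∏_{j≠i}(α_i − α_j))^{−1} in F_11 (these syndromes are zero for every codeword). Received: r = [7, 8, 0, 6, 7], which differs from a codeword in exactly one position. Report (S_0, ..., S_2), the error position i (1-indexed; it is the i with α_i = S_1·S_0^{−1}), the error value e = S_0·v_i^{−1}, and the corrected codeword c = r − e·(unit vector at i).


S = (7, 1, 8), error at position 1, error magnitude e = 9, c = [9, 8, 0, 6, 7].

Step 1: column multipliers v_i = (∏_{j≠i}(α_i − α_j))^{−1} mod 11.
  i = 1 (α = 8): (8−6)(8−1)(8−2)(8−4) = 2·7·6·4 = 336 ≡ 6, so v_1 = 6^{−1} = 2 (mod 11).
  i = 2 (α = 6): (6−8)(6−1)(6−2)(6−4) = (−2)·5·4·2 = −80 ≡ 8, so v_2 = 8^{−1} = 7 (mod 11).
  i = 3 (α = 1): (1−8)(1−6)(1−2)(1−4) = (−7)·(−5)·(−1)·(−3) = 105 ≡ 6, so v_3 = 6^{−1} = 2 (mod 11).
  i = 4 (α = 2): (2−8)(2−6)(2−1)(2−4) = (−6)·(−4)·1·(−2) = −48 ≡ 7, so v_4 = 7^{−1} = 8 (mod 11).
  i = 5 (α = 4): (4−8)(4−6)(4−1)(4−2) = (−4)·(−2)·3·2 = 48 ≡ 4, so v_5 = 4^{−1} = 3 (mod 11).
  v = [2, 7, 2, 8, 3].
Step 2: syndromes of r = [7, 8, 0, 6, 7] (all sums mod 11).
  S_0 = Σ v_i r_i = 2·7 + 7·8 + 2·0 + 8·6 + 3·7 = 139 ≡ 7.
  S_1 = Σ v_i α_i r_i = 2·8·7 + 7·6·8 + 2·1·0 + 8·2·6 + 3·4·7 = 628 ≡ 1.
  α_i^2 mod 11 = [9, 3, 1, 4, 5].
  S_2 = Σ v_i α_i^2 r_i = 2·9·7 + 7·3·8 + 2·1·0 + 8·4·6 + 3·5·7 = 591 ≡ 8.
  S = (7, 1, 8) ≠ 0, so r is not a codeword (an error is present).
Step 3: locate the error. For a single error e at position i, S_ℓ = v_i·e·α_i^ℓ, so α_err = S_1/S_0.
  S_0^{−1} = 7^{−1} = 8 (mod 11), so α_err = 1·8 = 8 ≡ 8 = α_1. Error position i = 1.
  Consistency check: S_2/S_1 = 8·1 = 8 ≡ 8 = α_err ✓ (single-error assumption holds).
Step 4: error magnitude e = S_0/v_1 = S_0·∏_{j≠1}(α_1 − α_j) = 7·6 = 42 ≡ 9 (mod 11).
Step 5: correct position 1: c_1 = r_1 − e = 7 − 9 ≡ 9 (mod 11). Hence c = [9, 8, 0, 6, 7].
  Check: interpolating c through the α_i gives m(x) = 5 + 6·x (degree < 2) with m(α_i) = c_i for every i, so c is indeed a codeword.


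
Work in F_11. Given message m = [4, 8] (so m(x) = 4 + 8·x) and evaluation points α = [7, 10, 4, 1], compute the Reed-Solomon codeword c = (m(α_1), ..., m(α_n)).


c = [5, 7, 3, 1]

Message polynomial: m(x) = 4 + 8·x (mod 11).
For each evaluation point α_i, compute m(α_i) mod 11:
  α_1 = 7: Horner steps 8 → 5, so m(7) = 5.
  α_2 = 10: Horner steps 8 → 7, so m(10) = 7.
  α_3 = 4: Horner steps 8 → 3, so m(4) = 3.
  α_4 = 1: Horner steps 8 → 1, so m(1) = 1.
Codeword c = [5, 7, 3, 1] ∈ F_11^4.


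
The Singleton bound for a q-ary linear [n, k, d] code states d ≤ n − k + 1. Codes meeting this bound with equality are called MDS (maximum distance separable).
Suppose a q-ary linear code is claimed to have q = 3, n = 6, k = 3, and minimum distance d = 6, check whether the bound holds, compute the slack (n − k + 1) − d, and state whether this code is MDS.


Singleton RHS = n − k + 1 = 4, slack = -2, bound violated (no such code; not MDS).

Singleton bound: d ≤ n − k + 1.
Here n = 6, k = 3, so n − k + 1 = 4.
Given d = 6, check d ≤ 4: NO.
Slack = (n − k + 1) − d = -2.
The slack is negative: d = 6 exceeds n − k + 1 = 4 by 2, so the Singleton bound is violated and no linear [6, 3, 6]_3 code can exist. In particular it is not MDS (MDS requires d = n − k + 1 exactly).
Description: the claimed parameters are [6, 3, 6]_3; such a code would be impossible (violates the Singleton bound).


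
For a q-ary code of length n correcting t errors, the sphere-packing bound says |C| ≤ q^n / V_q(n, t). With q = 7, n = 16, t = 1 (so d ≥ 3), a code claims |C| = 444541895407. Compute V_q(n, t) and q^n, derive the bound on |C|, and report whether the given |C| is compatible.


V_q(n, t) = 97, q^n = 33232930569601, Hamming bound = 342607531645, |C| = 444541895407 > bound (violated).

Step 1: Compute V_q(n, t) = Σ_{j=0}^1 C(n, j) (q−1)^j.
  j = 0: C(16,0)·(6)^0 = 1·1 = 1.
  j = 1: C(16,1)·(6)^1 = 16·6 = 96.
  V_q(n, t) = 1 + 96 = 97.
Step 2: q^n = 7^16 = 33232930569601.
Step 3: Hamming bound ⌊q^n / V_q(n,t)⌋ = ⌊33232930569601/97⌋ = 342607531645.
Step 4: Compare |C| = 444541895407 to 342607531645: violated.
The claimed |C| lies above the Hamming bound, so no 7-ary code of length 16 with d ≥ 3 can have 444541895407 codewords.


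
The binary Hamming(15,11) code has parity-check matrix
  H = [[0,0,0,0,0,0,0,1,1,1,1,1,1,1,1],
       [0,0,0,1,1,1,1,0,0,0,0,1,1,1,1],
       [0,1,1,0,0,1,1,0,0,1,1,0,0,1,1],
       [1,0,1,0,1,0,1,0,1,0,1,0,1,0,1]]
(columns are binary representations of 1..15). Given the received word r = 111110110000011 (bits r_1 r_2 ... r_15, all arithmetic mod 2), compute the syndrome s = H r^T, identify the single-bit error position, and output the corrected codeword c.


s = (1, 1, 1, 1)^T, error position = 15, corrected codeword c = 111110110000010

Compute s = H r^T mod 2 one row at a time:
  s_1 = 1 + 0 + 0 + 0 + 0 + 0 + 1 + 1 = 3 ≡ 1 (mod 2).
  s_2 = 1 + 1 + 0 + 1 + 0 + 0 + 1 + 1 = 5 ≡ 1 (mod 2).
  s_3 = 1 + 1 + 0 + 1 + 0 + 0 + 1 + 1 = 5 ≡ 1 (mod 2).
  s_4 = 1 + 1 + 1 + 1 + 0 + 0 + 0 + 1 = 5 ≡ 1 (mod 2).
s = (1, 1, 1, 1)^T — this equals column 15 of H (binary 1111), so error is at position 15.
Correct: flip bit 15 of r = 111110110000011 to get c = 111110110000010.
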